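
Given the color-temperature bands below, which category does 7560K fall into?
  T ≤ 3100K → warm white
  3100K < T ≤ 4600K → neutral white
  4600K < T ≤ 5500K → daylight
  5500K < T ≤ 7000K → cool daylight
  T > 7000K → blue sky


Temperature: 7560K
7560K > 7000K → blue sky
Classification: blue sky


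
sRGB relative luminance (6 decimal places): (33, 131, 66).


Linearize each channel (sRGB transfer function): c = v/255; c_lin = c/12.92 if c ≤ 0.04045, else ((c+0.055)/1.055)^2.4
  R: 33/255 ≈ 0.129412 > 0.04045 → ((0.129412+0.055)/1.055)^2.4 ≈ 0.015209
  G: 131/255 ≈ 0.513725 > 0.04045 → ((0.513725+0.055)/1.055)^2.4 ≈ 0.226966
  B: 66/255 ≈ 0.258824 > 0.04045 → ((0.258824+0.055)/1.055)^2.4 ≈ 0.054480
R_lin = 0.015209, G_lin = 0.226966, B_lin = 0.054480
L = 0.2126×R + 0.7152×G + 0.0722×B
L = 0.2126×0.015209 + 0.7152×0.226966 + 0.0722×0.054480
L ≈ 0.169493


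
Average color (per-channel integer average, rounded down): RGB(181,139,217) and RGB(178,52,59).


Midpoint: each channel = ⌊(C₁+C₂)/2⌋
R: ⌊(181+178)/2⌋ = 179
G: ⌊(139+52)/2⌋ = 95
B: ⌊(217+59)/2⌋ = 138
= RGB(179, 95, 138)


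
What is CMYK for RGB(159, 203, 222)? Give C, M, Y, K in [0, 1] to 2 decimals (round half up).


R'=159/255≈0.6235, G'=203/255≈0.7961, B'=222/255≈0.8706
K = 1 - max(R',G',B') = 1 - 222/255 = 33/255 = 0.12941… → 0.13
(1-R'-K)/(1-K) simplifies to (max-R)/max with max = 222:
C = (222-159)/222 = 63/222 = 0.28378… → 0.28
M = (222-203)/222 = 19/222 = 0.08558… → 0.09
Y = (222-222)/222 = 0/222 = 0 → 0.00
= CMYK(0.28, 0.09, 0.00, 0.13)


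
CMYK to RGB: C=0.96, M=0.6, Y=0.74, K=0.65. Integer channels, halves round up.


R = 255 × (1-C) × (1-K) = 255 × 0.04 × 0.35 = 3.57 → 4
G = 255 × (1-M) × (1-K) = 255 × 0.40 × 0.35 = 35.7 → 36
B = 255 × (1-Y) × (1-K) = 255 × 0.26 × 0.35 = 23.205 → 23
= RGB(4, 36, 23)


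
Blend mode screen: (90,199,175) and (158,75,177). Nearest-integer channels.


Screen: C = 255 - (255-A)×(255-B)/255, rounded to nearest integer
R: 255 - (255-90)×(255-158)/255 = 255 - 16005/255 ≈ 255 - 62.765 = 192.235 → 192
G: 255 - (255-199)×(255-75)/255 = 255 - 10080/255 ≈ 255 - 39.529 = 215.471 → 215
B: 255 - (255-175)×(255-177)/255 = 255 - 6240/255 ≈ 255 - 24.471 = 230.529 → 231
= RGB(192, 215, 231)


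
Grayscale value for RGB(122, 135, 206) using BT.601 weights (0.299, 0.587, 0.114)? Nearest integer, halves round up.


Gray = 0.299×R + 0.587×G + 0.114×B
Gray = 0.299×122 + 0.587×135 + 0.114×206
Gray = 36.478 + 79.245 + 23.484
Gray = 139.207 → round half up → 139
Gray = 139


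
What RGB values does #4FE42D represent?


4F → 79 (R)
E4 → 228 (G)
2D → 45 (B)
= RGB(79, 228, 45)


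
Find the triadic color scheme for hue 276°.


Triadic: equally spaced at 120° intervals
H1 = 276°
H2 = (276 + 120) mod 360 = 36°
H3 = (276 + 240) mod 360 = 156°
Triadic = 276°, 36°, 156°


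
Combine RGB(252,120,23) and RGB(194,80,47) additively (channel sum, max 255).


Additive: each channel = min(255, C₁+C₂)
R: 252+194 = 446 → 255
G: 120+80 = 200 → 200
B: 23+47 = 70 → 70
= RGB(255, 200, 70)


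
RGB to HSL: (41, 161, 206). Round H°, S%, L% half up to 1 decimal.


Normalize: R'=41/255≈0.1608, G'=161/255≈0.6314, B'=206/255≈0.8078
Max=206/255, Min=41/255, Δ=Max-Min=165/255
L = (Max+Min)/2 = (206+41)/510 = 247/510 = 0.48431… → L = 48.4%
L ≤ 0.5 → S = Δ/(Max+Min) = 165/(206+41) = 165/247 = 0.66801… → S = 66.8%
(the 1/255 factors cancel in S and H, so raw channel differences can be used)
Max is B' → H = 60 × ((R-G)/Δ + 4) = 60 × ((41-161)/165 + 4)
  -120/165 + 4 = -0.7272… + 4 = 3.2727…
  H = 60 × 3.2727… = 196.363…° → H = 196.4°
= HSL(196.4°, 66.8%, 48.4%)


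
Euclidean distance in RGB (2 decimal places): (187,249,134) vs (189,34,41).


d = √[(R₁-R₂)² + (G₁-G₂)² + (B₁-B₂)²]
d = √[(187-189)² + (249-34)² + (134-41)²]
d = √[4 + 46225 + 8649]
d = √54878
d ≈ 234.26


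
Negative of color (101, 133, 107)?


Invert: (255-R, 255-G, 255-B)
R: 255-101 = 154
G: 255-133 = 122
B: 255-107 = 148
= RGB(154, 122, 148)


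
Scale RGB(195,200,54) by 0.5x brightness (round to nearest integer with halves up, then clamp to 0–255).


Multiply each channel by 0.5, round half up, clamp to [0, 255]
R: 195×0.5 = 97.5 → round → 98
G: 200×0.5 = 100
B: 54×0.5 = 27
= RGB(98, 100, 27)


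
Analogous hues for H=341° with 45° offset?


Base hue: 341°
Left analog: (341 - 45) mod 360 = 296°
Right analog: (341 + 45) mod 360 = 26°
Analogous hues = 296° and 26°


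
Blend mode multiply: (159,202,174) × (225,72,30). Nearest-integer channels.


Multiply: C = A×B/255, rounded to nearest integer
R: 159×225/255 = 35775/255 ≈ 140.294 → 140
G: 202×72/255 = 14544/255 ≈ 57.035 → 57
B: 174×30/255 = 5220/255 ≈ 20.471 → 20
= RGB(140, 57, 20)


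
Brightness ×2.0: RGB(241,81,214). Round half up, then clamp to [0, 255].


Multiply each channel by 2.0, round half up, clamp to [0, 255]
R: 241×2.0 = 482 → clamp → 255
G: 81×2.0 = 162
B: 214×2.0 = 428 → clamp → 255
= RGB(255, 162, 255)


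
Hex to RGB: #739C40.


73 → 115 (R)
9C → 156 (G)
40 → 64 (B)
= RGB(115, 156, 64)


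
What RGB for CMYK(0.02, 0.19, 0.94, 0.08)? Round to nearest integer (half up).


R = 255 × (1-C) × (1-K) = 255 × 0.98 × 0.92 = 229.908 → 230
G = 255 × (1-M) × (1-K) = 255 × 0.81 × 0.92 = 190.026 → 190
B = 255 × (1-Y) × (1-K) = 255 × 0.06 × 0.92 = 14.076 → 14
= RGB(230, 190, 14)


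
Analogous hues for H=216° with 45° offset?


Base hue: 216°
Left analog: (216 - 45) mod 360 = 171°
Right analog: (216 + 45) mod 360 = 261°
Analogous hues = 171° and 261°


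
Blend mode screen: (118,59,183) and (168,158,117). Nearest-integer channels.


Screen: C = 255 - (255-A)×(255-B)/255, rounded to nearest integer
R: 255 - (255-118)×(255-168)/255 = 255 - 11919/255 ≈ 255 - 46.741 = 208.259 → 208
G: 255 - (255-59)×(255-158)/255 = 255 - 19012/255 ≈ 255 - 74.557 = 180.443 → 180
B: 255 - (255-183)×(255-117)/255 = 255 - 9936/255 ≈ 255 - 38.965 = 216.035 → 216
= RGB(208, 180, 216)


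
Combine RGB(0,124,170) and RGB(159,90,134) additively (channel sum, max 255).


Additive: each channel = min(255, C₁+C₂)
R: 0+159 = 159 → 159
G: 124+90 = 214 → 214
B: 170+134 = 304 → 255
= RGB(159, 214, 255)


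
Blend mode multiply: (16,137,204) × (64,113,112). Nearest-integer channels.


Multiply: C = A×B/255, rounded to nearest integer
R: 16×64/255 = 1024/255 ≈ 4.016 → 4
G: 137×113/255 = 15481/255 ≈ 60.710 → 61
B: 204×112/255 = 22848/255 ≈ 89.600 → 90
= RGB(4, 61, 90)


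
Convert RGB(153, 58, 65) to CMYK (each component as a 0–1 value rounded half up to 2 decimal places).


R'=153/255≈0.6000, G'=58/255≈0.2275, B'=65/255≈0.2549
K = 1 - max(R',G',B') = 1 - 153/255 = 102/255 = 0.4 → 0.40
(1-R'-K)/(1-K) simplifies to (max-R)/max with max = 153:
C = (153-153)/153 = 0/153 = 0 → 0.00
M = (153-58)/153 = 95/153 = 0.62091… → 0.62
Y = (153-65)/153 = 88/153 = 0.57516… → 0.58
= CMYK(0.00, 0.62, 0.58, 0.40)


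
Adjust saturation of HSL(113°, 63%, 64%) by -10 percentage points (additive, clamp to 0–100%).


Original S = 63%
Adjustment = -10 percentage points
New S = 63 + (-10) = 53
Clamp to [0, 100] → 53
= HSL(113°, 53%, 64%)


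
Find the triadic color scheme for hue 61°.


Triadic: equally spaced at 120° intervals
H1 = 61°
H2 = (61 + 120) mod 360 = 181°
H3 = (61 + 240) mod 360 = 301°
Triadic = 61°, 181°, 301°


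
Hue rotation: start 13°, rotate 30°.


New hue = (H + rotation) mod 360
New hue = (13 + 30) mod 360
= 43 mod 360
= 43°


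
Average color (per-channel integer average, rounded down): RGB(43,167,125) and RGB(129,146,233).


Midpoint: each channel = ⌊(C₁+C₂)/2⌋
R: ⌊(43+129)/2⌋ = 86
G: ⌊(167+146)/2⌋ = 156
B: ⌊(125+233)/2⌋ = 179
= RGB(86, 156, 179)


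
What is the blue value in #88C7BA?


Color: #88C7BA
R = 88 = 136
G = C7 = 199
B = BA = 186
Blue = 186


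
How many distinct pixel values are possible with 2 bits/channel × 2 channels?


Total bits = 2 bits/channel × 2 channels = 4 bits
Distinct pixel values = 2^4
= 16 pixel values


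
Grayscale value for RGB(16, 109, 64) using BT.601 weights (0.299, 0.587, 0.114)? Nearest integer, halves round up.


Gray = 0.299×R + 0.587×G + 0.114×B
Gray = 0.299×16 + 0.587×109 + 0.114×64
Gray = 4.784 + 63.983 + 7.296
Gray = 76.063 → round half up → 76
Gray = 76


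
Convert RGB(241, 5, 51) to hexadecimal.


R = 241 → F1 (hex)
G = 5 → 05 (hex)
B = 51 → 33 (hex)
Hex = #F10533


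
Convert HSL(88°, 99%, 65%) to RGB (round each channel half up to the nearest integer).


H=88°, S=0.99, L=0.65
C = (1-|2L-1|)×S = (1-|0.30|)×0.99 = 0.693
H' = H/60 = 88/60 ≈ 1.4667; X = C×(1-|H' mod 2 - 1|) = 0.3696
m = L - C/2 = 0.65 - 0.3465 = 0.3035
Sector ⌊H'⌋ = 1 → (R',G',B') = (0.3696, 0.693, 0.0)
RGB = ((R'+m)×255, (G'+m)×255, (B'+m)×255) = (171.6405, 254.1075, 77.3925)
Round half up → RGB(172, 254, 77)


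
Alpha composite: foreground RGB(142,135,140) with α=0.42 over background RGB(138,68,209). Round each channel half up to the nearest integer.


C = α×F + (1-α)×B, with 1-α = 0.58
R: 0.42×142 + 0.58×138 = 59.64 + 80.04 = 139.68 → 140
G: 0.42×135 + 0.58×68 = 56.70 + 39.44 = 96.14 → 96
B: 0.42×140 + 0.58×209 = 58.80 + 121.22 = 180.02 → 180
= RGB(140, 96, 180)


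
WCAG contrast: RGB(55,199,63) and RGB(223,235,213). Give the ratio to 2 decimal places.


Linearize each sRGB channel c=v/255: c/12.92 if c ≤ 0.04045 else ((c+0.055)/1.055)^2.4
L = 0.2126×R_lin + 0.7152×G_lin + 0.0722×B_lin
Color 1 (55,199,63):
  R=55: 55/255≈0.2157 > 0.04045 → ((0.2157+0.055)/1.055)^2.4 ≈ 0.03820
  G=199: 199/255≈0.7804 > 0.04045 → ((0.7804+0.055)/1.055)^2.4 ≈ 0.57112
  B=63: 63/255≈0.2471 > 0.04045 → ((0.2471+0.055)/1.055)^2.4 ≈ 0.04971
  L1 = 0.2126×0.03820 + 0.7152×0.57112 + 0.0722×0.04971 ≈ 0.42018
Color 2 (223,235,213):
  R=223: 223/255≈0.8745 > 0.04045 → ((0.8745+0.055)/1.055)^2.4 ≈ 0.73791
  G=235: 235/255≈0.9216 > 0.04045 → ((0.9216+0.055)/1.055)^2.4 ≈ 0.83077
  B=213: 213/255≈0.8353 > 0.04045 → ((0.8353+0.055)/1.055)^2.4 ≈ 0.66539
  L2 = 0.2126×0.73791 + 0.7152×0.83077 + 0.0722×0.66539 ≈ 0.79909
Lighter = 0.79909, Darker = 0.42018
Ratio = (L_lighter + 0.05) / (L_darker + 0.05)
Ratio = (0.79909 + 0.05) / (0.42018 + 0.05) = 0.84909 / 0.47018 ≈ 1.8059
Ratio ≈ 1.81:1


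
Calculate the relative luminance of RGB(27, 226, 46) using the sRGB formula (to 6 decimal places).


Linearize each channel (sRGB transfer function): c = v/255; c_lin = c/12.92 if c ≤ 0.04045, else ((c+0.055)/1.055)^2.4
  R: 27/255 ≈ 0.105882 > 0.04045 → ((0.105882+0.055)/1.055)^2.4 ≈ 0.010960
  G: 226/255 ≈ 0.886275 > 0.04045 → ((0.886275+0.055)/1.055)^2.4 ≈ 0.760525
  B: 46/255 ≈ 0.180392 > 0.04045 → ((0.180392+0.055)/1.055)^2.4 ≈ 0.027321
R_lin = 0.010960, G_lin = 0.760525, B_lin = 0.027321
L = 0.2126×R + 0.7152×G + 0.0722×B
L = 0.2126×0.010960 + 0.7152×0.760525 + 0.0722×0.027321
L ≈ 0.548230


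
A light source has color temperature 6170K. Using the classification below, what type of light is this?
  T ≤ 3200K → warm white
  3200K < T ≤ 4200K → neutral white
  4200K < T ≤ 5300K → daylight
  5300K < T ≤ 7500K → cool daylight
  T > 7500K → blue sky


Temperature: 6170K
5300K < 6170K ≤ 7500K → cool daylight
Classification: cool daylight


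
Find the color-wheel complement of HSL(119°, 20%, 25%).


Complement = opposite side of color wheel = hue + 180°
H' = (119 + 180) mod 360 = 299°
S and L unchanged.
= HSL(299°, 20%, 25%)


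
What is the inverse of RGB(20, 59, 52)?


Invert: (255-R, 255-G, 255-B)
R: 255-20 = 235
G: 255-59 = 196
B: 255-52 = 203
= RGB(235, 196, 203)


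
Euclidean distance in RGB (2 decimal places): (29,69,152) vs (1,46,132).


d = √[(R₁-R₂)² + (G₁-G₂)² + (B₁-B₂)²]
d = √[(29-1)² + (69-46)² + (152-132)²]
d = √[784 + 529 + 400]
d = √1713
d ≈ 41.39


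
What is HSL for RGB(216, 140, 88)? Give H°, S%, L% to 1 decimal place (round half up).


Normalize: R'=216/255≈0.8471, G'=140/255≈0.5490, B'=88/255≈0.3451
Max=216/255, Min=88/255, Δ=Max-Min=128/255
L = (Max+Min)/2 = (216+88)/510 = 304/510 = 0.59607… → L = 59.6%
L > 0.5 → S = Δ/(2-Max-Min) = 128/(510-216-88) = 128/206 = 0.62135… → S = 62.1%
(the 1/255 factors cancel in S and H, so raw channel differences can be used)
Max is R' → H = 60 × (((G-B)/Δ) mod 6) = 60 × (((140-88)/128) mod 6)
  52/128 = 0.4062…
  H = 60 × 0.4062… = 24.375° → H = 24.4°
= HSL(24.4°, 62.1%, 59.6%)


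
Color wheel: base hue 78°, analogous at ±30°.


Base hue: 78°
Left analog: (78 - 30) mod 360 = 48°
Right analog: (78 + 30) mod 360 = 108°
Analogous hues = 48° and 108°


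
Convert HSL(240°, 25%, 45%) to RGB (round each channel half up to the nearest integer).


H=240°, S=0.25, L=0.45
C = (1-|2L-1|)×S = (1-|-0.10|)×0.25 = 0.225
H' = H/60 = 240/60 ≈ 4.0000; X = C×(1-|H' mod 2 - 1|) = 0.0
m = L - C/2 = 0.45 - 0.1125 = 0.3375
Sector ⌊H'⌋ = 4 → (R',G',B') = (0.0, 0.0, 0.225)
RGB = ((R'+m)×255, (G'+m)×255, (B'+m)×255) = (86.0625, 86.0625, 143.4375)
Round half up → RGB(86, 86, 143)


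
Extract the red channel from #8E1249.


Color: #8E1249
R = 8E = 142
G = 12 = 18
B = 49 = 73
Red = 142


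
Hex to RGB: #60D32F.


60 → 96 (R)
D3 → 211 (G)
2F → 47 (B)
= RGB(96, 211, 47)


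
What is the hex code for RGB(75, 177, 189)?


R = 75 → 4B (hex)
G = 177 → B1 (hex)
B = 189 → BD (hex)
Hex = #4BB1BD


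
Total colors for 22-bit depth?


Colors = 2^bits = 2^22
= 4,194,304 colors


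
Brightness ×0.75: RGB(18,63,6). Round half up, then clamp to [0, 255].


Multiply each channel by 0.75, round half up, clamp to [0, 255]
R: 18×0.75 = 13.5 → round → 14
G: 63×0.75 = 47.25 → round → 47
B: 6×0.75 = 4.5 → round → 5
= RGB(14, 47, 5)


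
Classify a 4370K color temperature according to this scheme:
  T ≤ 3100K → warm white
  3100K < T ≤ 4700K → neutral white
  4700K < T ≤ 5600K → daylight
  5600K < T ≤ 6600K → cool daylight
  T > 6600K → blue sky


Temperature: 4370K
3100K < 4370K ≤ 4700K → neutral white
Classification: neutral white


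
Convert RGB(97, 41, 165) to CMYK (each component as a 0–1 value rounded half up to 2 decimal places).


R'=97/255≈0.3804, G'=41/255≈0.1608, B'=165/255≈0.6471
K = 1 - max(R',G',B') = 1 - 165/255 = 90/255 = 0.35294… → 0.35
(1-R'-K)/(1-K) simplifies to (max-R)/max with max = 165:
C = (165-97)/165 = 68/165 = 0.41212… → 0.41
M = (165-41)/165 = 124/165 = 0.75151… → 0.75
Y = (165-165)/165 = 0/165 = 0 → 0.00
= CMYK(0.41, 0.75, 0.00, 0.35)


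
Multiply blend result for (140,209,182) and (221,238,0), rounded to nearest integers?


Multiply: C = A×B/255, rounded to nearest integer
R: 140×221/255 = 30940/255 ≈ 121.333 → 121
G: 209×238/255 = 49742/255 ≈ 195.067 → 195
B: 182×0/255 = 0/255 ≈ 0.000 → 0
= RGB(121, 195, 0)


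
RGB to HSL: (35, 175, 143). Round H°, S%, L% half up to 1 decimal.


Normalize: R'=35/255≈0.1373, G'=175/255≈0.6863, B'=143/255≈0.5608
Max=175/255, Min=35/255, Δ=Max-Min=140/255
L = (Max+Min)/2 = (175+35)/510 = 210/510 = 0.41176… → L = 41.2%
L ≤ 0.5 → S = Δ/(Max+Min) = 140/(175+35) = 140/210 = 0.66666… → S = 66.7%
(the 1/255 factors cancel in S and H, so raw channel differences can be used)
Max is G' → H = 60 × ((B-R)/Δ + 2) = 60 × ((143-35)/140 + 2)
  108/140 + 2 = 0.7714… + 2 = 2.7714…
  H = 60 × 2.7714… = 166.285…° → H = 166.3°
= HSL(166.3°, 66.7%, 41.2%)


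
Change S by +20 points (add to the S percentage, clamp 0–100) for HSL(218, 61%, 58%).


Original S = 61%
Adjustment = +20 percentage points
New S = 61 + (20) = 81
Clamp to [0, 100] → 81
= HSL(218°, 81%, 58%)


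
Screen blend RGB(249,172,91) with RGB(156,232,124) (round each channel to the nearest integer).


Screen: C = 255 - (255-A)×(255-B)/255, rounded to nearest integer
R: 255 - (255-249)×(255-156)/255 = 255 - 594/255 ≈ 255 - 2.329 = 252.671 → 253
G: 255 - (255-172)×(255-232)/255 = 255 - 1909/255 ≈ 255 - 7.486 = 247.514 → 248
B: 255 - (255-91)×(255-124)/255 = 255 - 21484/255 ≈ 255 - 84.251 = 170.749 → 171
= RGB(253, 248, 171)


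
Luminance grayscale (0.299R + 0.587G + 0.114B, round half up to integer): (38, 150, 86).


Gray = 0.299×R + 0.587×G + 0.114×B
Gray = 0.299×38 + 0.587×150 + 0.114×86
Gray = 11.362 + 88.050 + 9.804
Gray = 109.216 → round half up → 109
Gray = 109


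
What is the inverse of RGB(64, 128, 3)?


Invert: (255-R, 255-G, 255-B)
R: 255-64 = 191
G: 255-128 = 127
B: 255-3 = 252
= RGB(191, 127, 252)


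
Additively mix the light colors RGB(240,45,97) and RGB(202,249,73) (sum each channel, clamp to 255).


Additive: each channel = min(255, C₁+C₂)
R: 240+202 = 442 → 255
G: 45+249 = 294 → 255
B: 97+73 = 170 → 170
= RGB(255, 255, 170)


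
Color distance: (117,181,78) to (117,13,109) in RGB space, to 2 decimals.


d = √[(R₁-R₂)² + (G₁-G₂)² + (B₁-B₂)²]
d = √[(117-117)² + (181-13)² + (78-109)²]
d = √[0 + 28224 + 961]
d = √29185
d ≈ 170.84


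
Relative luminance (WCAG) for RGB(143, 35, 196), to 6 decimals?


Linearize each channel (sRGB transfer function): c = v/255; c_lin = c/12.92 if c ≤ 0.04045, else ((c+0.055)/1.055)^2.4
  R: 143/255 ≈ 0.560784 > 0.04045 → ((0.560784+0.055)/1.055)^2.4 ≈ 0.274677
  G: 35/255 ≈ 0.137255 > 0.04045 → ((0.137255+0.055)/1.055)^2.4 ≈ 0.016807
  B: 196/255 ≈ 0.768627 > 0.04045 → ((0.768627+0.055)/1.055)^2.4 ≈ 0.552011
R_lin = 0.274677, G_lin = 0.016807, B_lin = 0.552011
L = 0.2126×R + 0.7152×G + 0.0722×B
L = 0.2126×0.274677 + 0.7152×0.016807 + 0.0722×0.552011
L ≈ 0.110272


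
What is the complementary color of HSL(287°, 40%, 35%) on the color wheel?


Complement = opposite side of color wheel = hue + 180°
H' = (287 + 180) mod 360 = 107°
S and L unchanged.
= HSL(107°, 40%, 35%)


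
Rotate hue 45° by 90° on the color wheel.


New hue = (H + rotation) mod 360
New hue = (45 + 90) mod 360
= 135 mod 360
= 135°


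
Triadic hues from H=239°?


Triadic: equally spaced at 120° intervals
H1 = 239°
H2 = (239 + 120) mod 360 = 359°
H3 = (239 + 240) mod 360 = 119°
Triadic = 239°, 359°, 119°


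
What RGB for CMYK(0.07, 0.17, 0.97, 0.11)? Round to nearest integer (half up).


R = 255 × (1-C) × (1-K) = 255 × 0.93 × 0.89 = 211.0635 → 211
G = 255 × (1-M) × (1-K) = 255 × 0.83 × 0.89 = 188.3685 → 188
B = 255 × (1-Y) × (1-K) = 255 × 0.03 × 0.89 = 6.8085 → 7
= RGB(211, 188, 7)


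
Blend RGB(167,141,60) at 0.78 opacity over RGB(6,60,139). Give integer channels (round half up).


C = α×F + (1-α)×B, with 1-α = 0.22
R: 0.78×167 + 0.22×6 = 130.26 + 1.32 = 131.58 → 132
G: 0.78×141 + 0.22×60 = 109.98 + 13.20 = 123.18 → 123
B: 0.78×60 + 0.22×139 = 46.80 + 30.58 = 77.38 → 77
= RGB(132, 123, 77)


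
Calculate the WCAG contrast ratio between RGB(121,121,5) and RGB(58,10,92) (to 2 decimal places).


Linearize each sRGB channel c=v/255: c/12.92 if c ≤ 0.04045 else ((c+0.055)/1.055)^2.4
L = 0.2126×R_lin + 0.7152×G_lin + 0.0722×B_lin
Color 1 (121,121,5):
  R=121: 121/255≈0.4745 > 0.04045 → ((0.4745+0.055)/1.055)^2.4 ≈ 0.19120
  G=121: 121/255≈0.4745 > 0.04045 → ((0.4745+0.055)/1.055)^2.4 ≈ 0.19120
  B=5: 5/255≈0.0196 ≤ 0.04045 → 0.0196/12.92 ≈ 0.00152
  L1 = 0.2126×0.19120 + 0.7152×0.19120 + 0.0722×0.00152 ≈ 0.17751
Color 2 (58,10,92):
  R=58: 58/255≈0.2275 > 0.04045 → ((0.2275+0.055)/1.055)^2.4 ≈ 0.04231
  G=10: 10/255≈0.0392 ≤ 0.04045 → 0.0392/12.92 ≈ 0.00304
  B=92: 92/255≈0.3608 > 0.04045 → ((0.3608+0.055)/1.055)^2.4 ≈ 0.10702
  L2 = 0.2126×0.04231 + 0.7152×0.00304 + 0.0722×0.10702 ≈ 0.01889
Lighter = 0.17751, Darker = 0.01889
Ratio = (L_lighter + 0.05) / (L_darker + 0.05)
Ratio = (0.17751 + 0.05) / (0.01889 + 0.05) = 0.22751 / 0.06889 ≈ 3.3023
Ratio ≈ 3.30:1


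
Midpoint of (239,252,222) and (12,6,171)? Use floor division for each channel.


Midpoint: each channel = ⌊(C₁+C₂)/2⌋
R: ⌊(239+12)/2⌋ = 125
G: ⌊(252+6)/2⌋ = 129
B: ⌊(222+171)/2⌋ = 196
= RGB(125, 129, 196)


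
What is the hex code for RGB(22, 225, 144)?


R = 22 → 16 (hex)
G = 225 → E1 (hex)
B = 144 → 90 (hex)
Hex = #16E190


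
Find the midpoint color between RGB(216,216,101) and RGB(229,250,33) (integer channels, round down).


Midpoint: each channel = ⌊(C₁+C₂)/2⌋
R: ⌊(216+229)/2⌋ = 222
G: ⌊(216+250)/2⌋ = 233
B: ⌊(101+33)/2⌋ = 67
= RGB(222, 233, 67)


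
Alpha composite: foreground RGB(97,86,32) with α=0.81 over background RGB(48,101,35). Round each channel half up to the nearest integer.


C = α×F + (1-α)×B, with 1-α = 0.19
R: 0.81×97 + 0.19×48 = 78.57 + 9.12 = 87.69 → 88
G: 0.81×86 + 0.19×101 = 69.66 + 19.19 = 88.85 → 89
B: 0.81×32 + 0.19×35 = 25.92 + 6.65 = 32.57 → 33
= RGB(88, 89, 33)


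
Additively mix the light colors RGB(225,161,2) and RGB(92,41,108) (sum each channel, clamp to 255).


Additive: each channel = min(255, C₁+C₂)
R: 225+92 = 317 → 255
G: 161+41 = 202 → 202
B: 2+108 = 110 → 110
= RGB(255, 202, 110)


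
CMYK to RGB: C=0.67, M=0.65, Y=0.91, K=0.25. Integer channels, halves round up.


R = 255 × (1-C) × (1-K) = 255 × 0.33 × 0.75 = 63.1125 → 63
G = 255 × (1-M) × (1-K) = 255 × 0.35 × 0.75 = 66.9375 → 67
B = 255 × (1-Y) × (1-K) = 255 × 0.09 × 0.75 = 17.2125 → 17
= RGB(63, 67, 17)


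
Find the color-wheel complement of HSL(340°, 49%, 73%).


Complement = opposite side of color wheel = hue + 180°
H' = (340 + 180) mod 360 = 160°
S and L unchanged.
= HSL(160°, 49%, 73%)


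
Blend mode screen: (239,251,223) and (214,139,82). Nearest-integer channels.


Screen: C = 255 - (255-A)×(255-B)/255, rounded to nearest integer
R: 255 - (255-239)×(255-214)/255 = 255 - 656/255 ≈ 255 - 2.573 = 252.427 → 252
G: 255 - (255-251)×(255-139)/255 = 255 - 464/255 ≈ 255 - 1.820 = 253.180 → 253
B: 255 - (255-223)×(255-82)/255 = 255 - 5536/255 ≈ 255 - 21.710 = 233.290 → 233
= RGB(252, 253, 233)


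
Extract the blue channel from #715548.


Color: #715548
R = 71 = 113
G = 55 = 85
B = 48 = 72
Blue = 72


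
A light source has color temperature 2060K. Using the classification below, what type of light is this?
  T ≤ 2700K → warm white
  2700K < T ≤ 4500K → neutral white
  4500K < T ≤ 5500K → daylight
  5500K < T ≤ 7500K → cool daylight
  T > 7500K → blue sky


Temperature: 2060K
2060K ≤ 2700K → warm white
Classification: warm white


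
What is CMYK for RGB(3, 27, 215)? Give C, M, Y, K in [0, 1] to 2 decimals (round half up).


R'=3/255≈0.0118, G'=27/255≈0.1059, B'=215/255≈0.8431
K = 1 - max(R',G',B') = 1 - 215/255 = 40/255 = 0.15686… → 0.16
(1-R'-K)/(1-K) simplifies to (max-R)/max with max = 215:
C = (215-3)/215 = 212/215 = 0.98604… → 0.99
M = (215-27)/215 = 188/215 = 0.87441… → 0.87
Y = (215-215)/215 = 0/215 = 0 → 0.00
= CMYK(0.99, 0.87, 0.00, 0.16)


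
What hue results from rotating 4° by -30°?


New hue = (H + rotation) mod 360
New hue = (4 -30) mod 360
= -26 mod 360
= 334°


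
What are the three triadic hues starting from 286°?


Triadic: equally spaced at 120° intervals
H1 = 286°
H2 = (286 + 120) mod 360 = 46°
H3 = (286 + 240) mod 360 = 166°
Triadic = 286°, 46°, 166°


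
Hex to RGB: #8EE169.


8E → 142 (R)
E1 → 225 (G)
69 → 105 (B)
= RGB(142, 225, 105)


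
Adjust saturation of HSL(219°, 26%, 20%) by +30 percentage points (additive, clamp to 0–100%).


Original S = 26%
Adjustment = +30 percentage points
New S = 26 + (30) = 56
Clamp to [0, 100] → 56
= HSL(219°, 56%, 20%)


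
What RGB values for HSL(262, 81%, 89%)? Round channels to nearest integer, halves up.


H=262°, S=0.81, L=0.89
C = (1-|2L-1|)×S = (1-|0.78|)×0.81 = 0.1782
H' = H/60 = 262/60 ≈ 4.3667; X = C×(1-|H' mod 2 - 1|) = 0.06534
m = L - C/2 = 0.89 - 0.0891 = 0.8009
Sector ⌊H'⌋ = 4 → (R',G',B') = (0.06534, 0.0, 0.1782)
RGB = ((R'+m)×255, (G'+m)×255, (B'+m)×255) = (220.8912, 204.2295, 249.6705)
Round half up → RGB(221, 204, 250)


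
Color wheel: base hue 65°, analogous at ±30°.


Base hue: 65°
Left analog: (65 - 30) mod 360 = 35°
Right analog: (65 + 30) mod 360 = 95°
Analogous hues = 35° and 95°


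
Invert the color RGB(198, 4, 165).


Invert: (255-R, 255-G, 255-B)
R: 255-198 = 57
G: 255-4 = 251
B: 255-165 = 90
= RGB(57, 251, 90)


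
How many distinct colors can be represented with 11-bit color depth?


Colors = 2^bits = 2^11
= 2,048 colors


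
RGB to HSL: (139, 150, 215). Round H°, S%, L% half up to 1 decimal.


Normalize: R'=139/255≈0.5451, G'=150/255≈0.5882, B'=215/255≈0.8431
Max=215/255, Min=139/255, Δ=Max-Min=76/255
L = (Max+Min)/2 = (215+139)/510 = 354/510 = 0.69411… → L = 69.4%
L > 0.5 → S = Δ/(2-Max-Min) = 76/(510-215-139) = 76/156 = 0.48717… → S = 48.7%
(the 1/255 factors cancel in S and H, so raw channel differences can be used)
Max is B' → H = 60 × ((R-G)/Δ + 4) = 60 × ((139-150)/76 + 4)
  -11/76 + 4 = -0.1447… + 4 = 3.8552…
  H = 60 × 3.8552… = 231.315…° → H = 231.3°
= HSL(231.3°, 48.7%, 69.4%)


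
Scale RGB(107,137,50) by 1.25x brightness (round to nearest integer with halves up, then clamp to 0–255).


Multiply each channel by 1.25, round half up, clamp to [0, 255]
R: 107×1.25 = 133.75 → round → 134
G: 137×1.25 = 171.25 → round → 171
B: 50×1.25 = 62.5 → round → 63
= RGB(134, 171, 63)


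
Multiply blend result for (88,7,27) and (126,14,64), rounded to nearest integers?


Multiply: C = A×B/255, rounded to nearest integer
R: 88×126/255 = 11088/255 ≈ 43.482 → 43
G: 7×14/255 = 98/255 ≈ 0.384 → 0
B: 27×64/255 = 1728/255 ≈ 6.776 → 7
= RGB(43, 0, 7)


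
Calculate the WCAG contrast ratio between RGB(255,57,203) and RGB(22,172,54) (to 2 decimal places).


Linearize each sRGB channel c=v/255: c/12.92 if c ≤ 0.04045 else ((c+0.055)/1.055)^2.4
L = 0.2126×R_lin + 0.7152×G_lin + 0.0722×B_lin
Color 1 (255,57,203):
  R=255: 255/255≈1.0000 > 0.04045 → ((1.0000+0.055)/1.055)^2.4 ≈ 1.00000
  G=57: 57/255≈0.2235 > 0.04045 → ((0.2235+0.055)/1.055)^2.4 ≈ 0.04092
  B=203: 203/255≈0.7961 > 0.04045 → ((0.7961+0.055)/1.055)^2.4 ≈ 0.59720
  L1 = 0.2126×1.00000 + 0.7152×0.04092 + 0.0722×0.59720 ≈ 0.28498
Color 2 (22,172,54):
  R=22: 22/255≈0.0863 > 0.04045 → ((0.0863+0.055)/1.055)^2.4 ≈ 0.00802
  G=172: 172/255≈0.6745 > 0.04045 → ((0.6745+0.055)/1.055)^2.4 ≈ 0.41254
  B=54: 54/255≈0.2118 > 0.04045 → ((0.2118+0.055)/1.055)^2.4 ≈ 0.03689
  L2 = 0.2126×0.00802 + 0.7152×0.41254 + 0.0722×0.03689 ≈ 0.29942
Lighter = 0.29942, Darker = 0.28498
Ratio = (L_lighter + 0.05) / (L_darker + 0.05)
Ratio = (0.29942 + 0.05) / (0.28498 + 0.05) = 0.34942 / 0.33498 ≈ 1.0431
Ratio ≈ 1.04:1


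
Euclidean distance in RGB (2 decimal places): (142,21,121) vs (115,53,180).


d = √[(R₁-R₂)² + (G₁-G₂)² + (B₁-B₂)²]
d = √[(142-115)² + (21-53)² + (121-180)²]
d = √[729 + 1024 + 3481]
d = √5234
d ≈ 72.35


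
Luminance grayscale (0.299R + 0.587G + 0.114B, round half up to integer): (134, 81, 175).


Gray = 0.299×R + 0.587×G + 0.114×B
Gray = 0.299×134 + 0.587×81 + 0.114×175
Gray = 40.066 + 47.547 + 19.950
Gray = 107.563 → round half up → 108
Gray = 108


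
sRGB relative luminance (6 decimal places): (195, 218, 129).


Linearize each channel (sRGB transfer function): c = v/255; c_lin = c/12.92 if c ≤ 0.04045, else ((c+0.055)/1.055)^2.4
  R: 195/255 ≈ 0.764706 > 0.04045 → ((0.764706+0.055)/1.055)^2.4 ≈ 0.545724
  G: 218/255 ≈ 0.854902 > 0.04045 → ((0.854902+0.055)/1.055)^2.4 ≈ 0.701102
  B: 129/255 ≈ 0.505882 > 0.04045 → ((0.505882+0.055)/1.055)^2.4 ≈ 0.219526
R_lin = 0.545724, G_lin = 0.701102, B_lin = 0.219526
L = 0.2126×R + 0.7152×G + 0.0722×B
L = 0.2126×0.545724 + 0.7152×0.701102 + 0.0722×0.219526
L ≈ 0.633299


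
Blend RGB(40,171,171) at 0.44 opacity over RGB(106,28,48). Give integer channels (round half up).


C = α×F + (1-α)×B, with 1-α = 0.56
R: 0.44×40 + 0.56×106 = 17.60 + 59.36 = 76.96 → 77
G: 0.44×171 + 0.56×28 = 75.24 + 15.68 = 90.92 → 91
B: 0.44×171 + 0.56×48 = 75.24 + 26.88 = 102.12 → 102
= RGB(77, 91, 102)


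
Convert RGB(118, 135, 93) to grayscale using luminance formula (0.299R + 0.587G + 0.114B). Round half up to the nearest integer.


Gray = 0.299×R + 0.587×G + 0.114×B
Gray = 0.299×118 + 0.587×135 + 0.114×93
Gray = 35.282 + 79.245 + 10.602
Gray = 125.129 → round half up → 125
Gray = 125


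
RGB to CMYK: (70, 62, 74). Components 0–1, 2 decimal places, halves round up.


R'=70/255≈0.2745, G'=62/255≈0.2431, B'=74/255≈0.2902
K = 1 - max(R',G',B') = 1 - 74/255 = 181/255 = 0.70980… → 0.71
(1-R'-K)/(1-K) simplifies to (max-R)/max with max = 74:
C = (74-70)/74 = 4/74 = 0.05405… → 0.05
M = (74-62)/74 = 12/74 = 0.16216… → 0.16
Y = (74-74)/74 = 0/74 = 0 → 0.00
= CMYK(0.05, 0.16, 0.00, 0.71)


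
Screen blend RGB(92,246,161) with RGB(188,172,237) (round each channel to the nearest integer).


Screen: C = 255 - (255-A)×(255-B)/255, rounded to nearest integer
R: 255 - (255-92)×(255-188)/255 = 255 - 10921/255 ≈ 255 - 42.827 = 212.173 → 212
G: 255 - (255-246)×(255-172)/255 = 255 - 747/255 ≈ 255 - 2.929 = 252.071 → 252
B: 255 - (255-161)×(255-237)/255 = 255 - 1692/255 ≈ 255 - 6.635 = 248.365 → 248
= RGB(212, 252, 248)


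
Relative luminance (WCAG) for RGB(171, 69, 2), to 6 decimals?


Linearize each channel (sRGB transfer function): c = v/255; c_lin = c/12.92 if c ≤ 0.04045, else ((c+0.055)/1.055)^2.4
  R: 171/255 ≈ 0.670588 > 0.04045 → ((0.670588+0.055)/1.055)^2.4 ≈ 0.407240
  G: 69/255 ≈ 0.270588 > 0.04045 → ((0.270588+0.055)/1.055)^2.4 ≈ 0.059511
  B: 2/255 ≈ 0.007843 ≤ 0.04045 → 0.007843/12.92 ≈ 0.000607
R_lin = 0.407240, G_lin = 0.059511, B_lin = 0.000607
L = 0.2126×R + 0.7152×G + 0.0722×B
L = 0.2126×0.407240 + 0.7152×0.059511 + 0.0722×0.000607
L ≈ 0.129186


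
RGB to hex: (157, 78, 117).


R = 157 → 9D (hex)
G = 78 → 4E (hex)
B = 117 → 75 (hex)
Hex = #9D4E75


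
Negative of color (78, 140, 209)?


Invert: (255-R, 255-G, 255-B)
R: 255-78 = 177
G: 255-140 = 115
B: 255-209 = 46
= RGB(177, 115, 46)


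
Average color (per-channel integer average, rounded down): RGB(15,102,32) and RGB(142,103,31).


Midpoint: each channel = ⌊(C₁+C₂)/2⌋
R: ⌊(15+142)/2⌋ = 78
G: ⌊(102+103)/2⌋ = 102
B: ⌊(32+31)/2⌋ = 31
= RGB(78, 102, 31)


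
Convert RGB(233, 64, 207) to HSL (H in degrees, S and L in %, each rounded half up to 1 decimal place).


Normalize: R'=233/255≈0.9137, G'=64/255≈0.2510, B'=207/255≈0.8118
Max=233/255, Min=64/255, Δ=Max-Min=169/255
L = (Max+Min)/2 = (233+64)/510 = 297/510 = 0.58235… → L = 58.2%
L > 0.5 → S = Δ/(2-Max-Min) = 169/(510-233-64) = 169/213 = 0.79342… → S = 79.3%
(the 1/255 factors cancel in S and H, so raw channel differences can be used)
Max is R' → H = 60 × (((G-B)/Δ) mod 6) = 60 × (((64-207)/169) mod 6)
  (-143)/169 = -0.8461…; negative, so add 6 → 5.1538…
  H = 60 × 5.1538… = 309.230…° → H = 309.2°
= HSL(309.2°, 79.3%, 58.2%)


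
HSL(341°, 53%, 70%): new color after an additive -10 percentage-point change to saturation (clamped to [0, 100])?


Original S = 53%
Adjustment = -10 percentage points
New S = 53 + (-10) = 43
Clamp to [0, 100] → 43
= HSL(341°, 43%, 70%)


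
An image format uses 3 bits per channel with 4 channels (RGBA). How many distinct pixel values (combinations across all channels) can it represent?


Total bits = 3 bits/channel × 4 channels = 12 bits
Distinct pixel values = 2^12
= 4,096 pixel values


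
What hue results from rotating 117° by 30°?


New hue = (H + rotation) mod 360
New hue = (117 + 30) mod 360
= 147 mod 360
= 147°


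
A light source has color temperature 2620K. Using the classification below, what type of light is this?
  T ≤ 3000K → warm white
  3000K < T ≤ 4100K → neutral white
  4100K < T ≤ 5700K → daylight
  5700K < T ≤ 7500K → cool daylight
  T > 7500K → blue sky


Temperature: 2620K
2620K ≤ 3000K → warm white
Classification: warm white


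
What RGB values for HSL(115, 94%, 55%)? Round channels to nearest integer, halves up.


H=115°, S=0.94, L=0.55
C = (1-|2L-1|)×S = (1-|0.10|)×0.94 = 0.846
H' = H/60 = 115/60 ≈ 1.9167; X = C×(1-|H' mod 2 - 1|) = 0.0705
m = L - C/2 = 0.55 - 0.423 = 0.127
Sector ⌊H'⌋ = 1 → (R',G',B') = (0.0705, 0.846, 0.0)
RGB = ((R'+m)×255, (G'+m)×255, (B'+m)×255) = (50.3625, 248.115, 32.385)
Round half up → RGB(50, 248, 32)


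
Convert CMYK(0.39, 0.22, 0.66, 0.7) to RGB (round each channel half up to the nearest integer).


R = 255 × (1-C) × (1-K) = 255 × 0.61 × 0.30 = 46.665 → 47
G = 255 × (1-M) × (1-K) = 255 × 0.78 × 0.30 = 59.67 → 60
B = 255 × (1-Y) × (1-K) = 255 × 0.34 × 0.30 = 26.01 → 26
= RGB(47, 60, 26)


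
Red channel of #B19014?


Color: #B19014
R = B1 = 177
G = 90 = 144
B = 14 = 20
Red = 177


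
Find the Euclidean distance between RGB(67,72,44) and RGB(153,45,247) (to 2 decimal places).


d = √[(R₁-R₂)² + (G₁-G₂)² + (B₁-B₂)²]
d = √[(67-153)² + (72-45)² + (44-247)²]
d = √[7396 + 729 + 41209]
d = √49334
d ≈ 222.11


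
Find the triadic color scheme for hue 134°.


Triadic: equally spaced at 120° intervals
H1 = 134°
H2 = (134 + 120) mod 360 = 254°
H3 = (134 + 240) mod 360 = 14°
Triadic = 134°, 254°, 14°


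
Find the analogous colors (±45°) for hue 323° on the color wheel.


Base hue: 323°
Left analog: (323 - 45) mod 360 = 278°
Right analog: (323 + 45) mod 360 = 8°
Analogous hues = 278° and 8°


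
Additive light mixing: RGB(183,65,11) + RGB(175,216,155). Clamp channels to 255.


Additive: each channel = min(255, C₁+C₂)
R: 183+175 = 358 → 255
G: 65+216 = 281 → 255
B: 11+155 = 166 → 166
= RGB(255, 255, 166)


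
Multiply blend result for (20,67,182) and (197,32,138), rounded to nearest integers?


Multiply: C = A×B/255, rounded to nearest integer
R: 20×197/255 = 3940/255 ≈ 15.451 → 15
G: 67×32/255 = 2144/255 ≈ 8.408 → 8
B: 182×138/255 = 25116/255 ≈ 98.494 → 98
= RGB(15, 8, 98)


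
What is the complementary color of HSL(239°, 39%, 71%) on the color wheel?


Complement = opposite side of color wheel = hue + 180°
H' = (239 + 180) mod 360 = 59°
S and L unchanged.
= HSL(59°, 39%, 71%)


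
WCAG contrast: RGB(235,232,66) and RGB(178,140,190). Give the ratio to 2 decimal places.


Linearize each sRGB channel c=v/255: c/12.92 if c ≤ 0.04045 else ((c+0.055)/1.055)^2.4
L = 0.2126×R_lin + 0.7152×G_lin + 0.0722×B_lin
Color 1 (235,232,66):
  R=235: 235/255≈0.9216 > 0.04045 → ((0.9216+0.055)/1.055)^2.4 ≈ 0.83077
  G=232: 232/255≈0.9098 > 0.04045 → ((0.9098+0.055)/1.055)^2.4 ≈ 0.80695
  B=66: 66/255≈0.2588 > 0.04045 → ((0.2588+0.055)/1.055)^2.4 ≈ 0.05448
  L1 = 0.2126×0.83077 + 0.7152×0.80695 + 0.0722×0.05448 ≈ 0.75769
Color 2 (178,140,190):
  R=178: 178/255≈0.6980 > 0.04045 → ((0.6980+0.055)/1.055)^2.4 ≈ 0.44520
  G=140: 140/255≈0.5490 > 0.04045 → ((0.5490+0.055)/1.055)^2.4 ≈ 0.26225
  B=190: 190/255≈0.7451 > 0.04045 → ((0.7451+0.055)/1.055)^2.4 ≈ 0.51492
  L2 = 0.2126×0.44520 + 0.7152×0.26225 + 0.0722×0.51492 ≈ 0.31939
Lighter = 0.75769, Darker = 0.31939
Ratio = (L_lighter + 0.05) / (L_darker + 0.05)
Ratio = (0.75769 + 0.05) / (0.31939 + 0.05) = 0.80769 / 0.36939 ≈ 2.1866
Ratio ≈ 2.19:1


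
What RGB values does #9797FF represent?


97 → 151 (R)
97 → 151 (G)
FF → 255 (B)
= RGB(151, 151, 255)


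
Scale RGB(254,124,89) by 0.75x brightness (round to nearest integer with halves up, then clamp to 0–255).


Multiply each channel by 0.75, round half up, clamp to [0, 255]
R: 254×0.75 = 190.5 → round → 191
G: 124×0.75 = 93
B: 89×0.75 = 66.75 → round → 67
= RGB(191, 93, 67)


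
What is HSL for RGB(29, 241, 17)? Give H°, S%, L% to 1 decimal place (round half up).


Normalize: R'=29/255≈0.1137, G'=241/255≈0.9451, B'=17/255≈0.0667
Max=241/255, Min=17/255, Δ=Max-Min=224/255
L = (Max+Min)/2 = (241+17)/510 = 258/510 = 0.50588… → L = 50.6%
L > 0.5 → S = Δ/(2-Max-Min) = 224/(510-241-17) = 224/252 = 0.88888… → S = 88.9%
(the 1/255 factors cancel in S and H, so raw channel differences can be used)
Max is G' → H = 60 × ((B-R)/Δ + 2) = 60 × ((17-29)/224 + 2)
  -12/224 + 2 = -0.0535… + 2 = 1.9464…
  H = 60 × 1.9464… = 116.785…° → H = 116.8°
= HSL(116.8°, 88.9%, 50.6%)


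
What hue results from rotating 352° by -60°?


New hue = (H + rotation) mod 360
New hue = (352 -60) mod 360
= 292 mod 360
= 292°


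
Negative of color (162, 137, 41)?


Invert: (255-R, 255-G, 255-B)
R: 255-162 = 93
G: 255-137 = 118
B: 255-41 = 214
= RGB(93, 118, 214)


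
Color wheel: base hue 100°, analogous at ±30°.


Base hue: 100°
Left analog: (100 - 30) mod 360 = 70°
Right analog: (100 + 30) mod 360 = 130°
Analogous hues = 70° and 130°


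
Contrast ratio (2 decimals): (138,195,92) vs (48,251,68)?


Linearize each sRGB channel c=v/255: c/12.92 if c ≤ 0.04045 else ((c+0.055)/1.055)^2.4
L = 0.2126×R_lin + 0.7152×G_lin + 0.0722×B_lin
Color 1 (138,195,92):
  R=138: 138/255≈0.5412 > 0.04045 → ((0.5412+0.055)/1.055)^2.4 ≈ 0.25415
  G=195: 195/255≈0.7647 > 0.04045 → ((0.7647+0.055)/1.055)^2.4 ≈ 0.54572
  B=92: 92/255≈0.3608 > 0.04045 → ((0.3608+0.055)/1.055)^2.4 ≈ 0.10702
  L1 = 0.2126×0.25415 + 0.7152×0.54572 + 0.0722×0.10702 ≈ 0.45206
Color 2 (48,251,68):
  R=48: 48/255≈0.1882 > 0.04045 → ((0.1882+0.055)/1.055)^2.4 ≈ 0.02956
  G=251: 251/255≈0.9843 > 0.04045 → ((0.9843+0.055)/1.055)^2.4 ≈ 0.96469
  B=68: 68/255≈0.2667 > 0.04045 → ((0.2667+0.055)/1.055)^2.4 ≈ 0.05781
  L2 = 0.2126×0.02956 + 0.7152×0.96469 + 0.0722×0.05781 ≈ 0.70040
Lighter = 0.70040, Darker = 0.45206
Ratio = (L_lighter + 0.05) / (L_darker + 0.05)
Ratio = (0.70040 + 0.05) / (0.45206 + 0.05) = 0.75040 / 0.50206 ≈ 1.4946
Ratio ≈ 1.49:1


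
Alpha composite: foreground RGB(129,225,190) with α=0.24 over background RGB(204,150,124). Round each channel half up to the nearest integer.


C = α×F + (1-α)×B, with 1-α = 0.76
R: 0.24×129 + 0.76×204 = 30.96 + 155.04 = 186.00 → 186
G: 0.24×225 + 0.76×150 = 54.00 + 114.00 = 168.00 → 168
B: 0.24×190 + 0.76×124 = 45.60 + 94.24 = 139.84 → 140
= RGB(186, 168, 140)


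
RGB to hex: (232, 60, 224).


R = 232 → E8 (hex)
G = 60 → 3C (hex)
B = 224 → E0 (hex)
Hex = #E83CE0


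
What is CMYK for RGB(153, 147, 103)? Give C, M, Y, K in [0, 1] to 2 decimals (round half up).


R'=153/255≈0.6000, G'=147/255≈0.5765, B'=103/255≈0.4039
K = 1 - max(R',G',B') = 1 - 153/255 = 102/255 = 0.4 → 0.40
(1-R'-K)/(1-K) simplifies to (max-R)/max with max = 153:
C = (153-153)/153 = 0/153 = 0 → 0.00
M = (153-147)/153 = 6/153 = 0.03921… → 0.04
Y = (153-103)/153 = 50/153 = 0.32679… → 0.33
= CMYK(0.00, 0.04, 0.33, 0.40)


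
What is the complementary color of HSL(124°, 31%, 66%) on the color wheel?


Complement = opposite side of color wheel = hue + 180°
H' = (124 + 180) mod 360 = 304°
S and L unchanged.
= HSL(304°, 31%, 66%)


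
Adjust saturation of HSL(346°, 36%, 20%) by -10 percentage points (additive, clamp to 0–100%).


Original S = 36%
Adjustment = -10 percentage points
New S = 36 + (-10) = 26
Clamp to [0, 100] → 26
= HSL(346°, 26%, 20%)
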